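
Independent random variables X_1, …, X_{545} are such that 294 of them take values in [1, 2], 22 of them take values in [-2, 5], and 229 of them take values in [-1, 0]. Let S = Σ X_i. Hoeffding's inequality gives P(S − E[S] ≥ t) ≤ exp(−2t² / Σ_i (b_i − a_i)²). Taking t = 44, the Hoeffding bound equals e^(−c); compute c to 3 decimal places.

Σ(b_i − a_i)² = 294·1² + 22·7² + 229·1² = 1601.
c = 2t² / 1601 = 2·44² / 1601 = 2.4185.

2.418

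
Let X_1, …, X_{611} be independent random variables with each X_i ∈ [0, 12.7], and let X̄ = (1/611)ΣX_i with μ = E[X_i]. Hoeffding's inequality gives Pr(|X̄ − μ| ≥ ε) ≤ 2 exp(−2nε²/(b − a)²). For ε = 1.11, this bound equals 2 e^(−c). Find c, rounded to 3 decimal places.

c = 2nε²/(b − a)² = 2·611·1.11² / 12.7² = 9.3349.

9.335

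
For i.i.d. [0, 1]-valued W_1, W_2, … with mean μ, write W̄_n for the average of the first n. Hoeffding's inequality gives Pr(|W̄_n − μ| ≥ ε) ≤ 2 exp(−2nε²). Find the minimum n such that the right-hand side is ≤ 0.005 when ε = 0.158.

121

Require 2·exp(−2nε²) ≤ 0.005, i.e. 2nε² ≥ ln(2/0.005) = 5.991465.
So n ≥ 5.991465 / (2·0.158²) = 120.002.
The smallest integer n is 121.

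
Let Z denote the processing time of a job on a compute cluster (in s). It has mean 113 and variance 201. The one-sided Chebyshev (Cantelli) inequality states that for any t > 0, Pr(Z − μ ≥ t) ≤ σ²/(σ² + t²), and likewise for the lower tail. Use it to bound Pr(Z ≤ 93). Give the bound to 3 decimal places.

0.334

Here σ² = 201 and t = 20, so σ² + t² = 601.
Cantelli's bound: 201/601 = 0.3344.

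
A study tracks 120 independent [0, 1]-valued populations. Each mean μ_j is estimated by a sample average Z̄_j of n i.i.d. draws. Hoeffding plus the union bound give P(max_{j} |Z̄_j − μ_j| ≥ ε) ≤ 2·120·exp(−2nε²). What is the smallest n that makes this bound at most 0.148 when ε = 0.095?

410

Need 2·120·exp(−2nε²) ≤ 0.148, i.e. exp(−2nε²) ≤ 0.148/240.
So 2nε² ≥ ln(240/0.148) = 7.391182.
Hence n ≥ 7.391182/(2·0.095²) = 409.484.
The smallest integer n is 410.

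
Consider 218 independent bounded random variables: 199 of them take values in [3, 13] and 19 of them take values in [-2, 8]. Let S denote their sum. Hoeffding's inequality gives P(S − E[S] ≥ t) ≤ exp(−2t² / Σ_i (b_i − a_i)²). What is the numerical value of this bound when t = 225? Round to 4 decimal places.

Σ(b_i − a_i)² = 199·10² + 19·10² = 21800.
Exponent = 2·225² / 21800 = 4.64450.
Bound = exp(−4.64450) = 0.00961.

0.0096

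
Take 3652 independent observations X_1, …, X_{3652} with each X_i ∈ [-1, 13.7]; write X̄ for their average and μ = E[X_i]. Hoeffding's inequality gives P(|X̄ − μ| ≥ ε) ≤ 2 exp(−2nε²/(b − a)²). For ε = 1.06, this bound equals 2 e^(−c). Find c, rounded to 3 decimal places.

c = 2nε²/(b − a)² = 2·3652·1.06² / 14.7² = 37.9785.

37.979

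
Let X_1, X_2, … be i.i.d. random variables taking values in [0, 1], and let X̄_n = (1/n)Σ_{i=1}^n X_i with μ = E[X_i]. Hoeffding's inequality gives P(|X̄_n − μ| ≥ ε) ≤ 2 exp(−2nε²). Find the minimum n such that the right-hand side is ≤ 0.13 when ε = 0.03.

Require 2·exp(−2nε²) ≤ 0.13, i.e. 2nε² ≥ ln(2/0.13) = 2.733368.
So n ≥ 2.733368 / (2·0.03²) = 1518.538.
The smallest integer n is 1519.

1519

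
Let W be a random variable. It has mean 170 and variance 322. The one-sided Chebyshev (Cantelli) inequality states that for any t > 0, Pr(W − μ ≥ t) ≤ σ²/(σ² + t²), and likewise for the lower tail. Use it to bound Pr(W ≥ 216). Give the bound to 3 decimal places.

0.132

Here σ² = 322 and t = 46, so σ² + t² = 2438.
Cantelli's bound: 322/2438 = 0.1321.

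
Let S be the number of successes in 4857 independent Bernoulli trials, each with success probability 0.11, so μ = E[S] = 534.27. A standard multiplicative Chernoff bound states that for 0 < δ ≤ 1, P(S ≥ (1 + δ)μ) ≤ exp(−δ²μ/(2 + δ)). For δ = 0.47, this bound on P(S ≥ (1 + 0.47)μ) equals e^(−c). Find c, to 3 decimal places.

47.781

c = δ²μ/(2 + δ) = 0.47²·534.27/(2 + 0.47) = 47.7815.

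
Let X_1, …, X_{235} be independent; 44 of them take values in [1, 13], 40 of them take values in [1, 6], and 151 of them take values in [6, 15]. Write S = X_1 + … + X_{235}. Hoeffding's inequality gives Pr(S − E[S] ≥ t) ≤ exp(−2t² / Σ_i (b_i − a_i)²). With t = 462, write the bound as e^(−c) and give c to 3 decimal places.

Σ(b_i − a_i)² = 44·12² + 40·5² + 151·9² = 19567.
c = 2t² / 19567 = 2·462² / 19567 = 21.8167.

21.817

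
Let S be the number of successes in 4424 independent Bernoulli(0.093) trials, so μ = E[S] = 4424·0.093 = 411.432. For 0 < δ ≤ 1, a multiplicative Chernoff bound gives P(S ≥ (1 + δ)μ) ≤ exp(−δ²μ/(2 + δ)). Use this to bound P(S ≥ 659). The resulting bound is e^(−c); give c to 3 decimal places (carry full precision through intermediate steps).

Write 659 = (1 + δ)μ, so δ = 659/411.432 − 1 = 0.6017228…
Then the exponent is δ²μ/(2 + δ) = (659 − μ)² / (μ·(2 + δ)) = 57.257177.

57.257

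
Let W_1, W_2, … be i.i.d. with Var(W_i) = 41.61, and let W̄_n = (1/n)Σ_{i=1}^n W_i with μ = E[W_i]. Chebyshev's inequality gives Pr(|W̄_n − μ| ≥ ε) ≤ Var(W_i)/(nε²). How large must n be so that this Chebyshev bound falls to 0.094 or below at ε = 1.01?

Require 41.61/(n·1.01²) ≤ 0.094, i.e. n ≥ 41.61/(0.094·1.01²) = 433.937.
The smallest integer n is 434.

434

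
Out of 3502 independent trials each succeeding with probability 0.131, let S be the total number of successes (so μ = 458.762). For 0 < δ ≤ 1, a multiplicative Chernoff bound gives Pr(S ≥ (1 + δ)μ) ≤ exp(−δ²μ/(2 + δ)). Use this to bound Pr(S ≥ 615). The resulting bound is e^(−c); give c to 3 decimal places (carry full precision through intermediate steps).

Write 615 = (1 + δ)μ, so δ = 615/458.762 − 1 = 0.3405644…
Then the exponent is δ²μ/(2 + δ) = (615 − μ)² / (μ·(2 + δ)) = 22.733448.

22.733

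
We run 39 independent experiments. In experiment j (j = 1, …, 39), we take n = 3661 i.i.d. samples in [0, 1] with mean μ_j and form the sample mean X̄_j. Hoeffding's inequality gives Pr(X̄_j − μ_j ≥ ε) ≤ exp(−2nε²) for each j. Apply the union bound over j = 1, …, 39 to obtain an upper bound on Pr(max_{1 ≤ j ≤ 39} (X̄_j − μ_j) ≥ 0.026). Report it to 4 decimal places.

Per-experiment Hoeffding bound: exp(−2·3661·0.026²) = exp(−4.94967) = 0.0070857.
Union bound over 39 events: 39·0.0070857 = 0.27634.

0.2763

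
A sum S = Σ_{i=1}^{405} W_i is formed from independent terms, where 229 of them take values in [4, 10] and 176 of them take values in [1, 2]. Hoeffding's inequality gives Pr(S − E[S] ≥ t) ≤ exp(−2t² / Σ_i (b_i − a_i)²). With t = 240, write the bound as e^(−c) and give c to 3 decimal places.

13.682

Σ(b_i − a_i)² = 229·6² + 176·1² = 8420.
c = 2t² / 8420 = 2·240² / 8420 = 13.6817.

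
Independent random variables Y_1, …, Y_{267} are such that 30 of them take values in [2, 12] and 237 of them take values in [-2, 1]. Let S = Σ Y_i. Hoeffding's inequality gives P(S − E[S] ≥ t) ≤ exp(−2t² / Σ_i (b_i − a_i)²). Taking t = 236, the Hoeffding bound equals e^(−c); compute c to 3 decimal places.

Σ(b_i − a_i)² = 30·10² + 237·3² = 5133.
c = 2t² / 5133 = 2·236² / 5133 = 21.7011.

21.701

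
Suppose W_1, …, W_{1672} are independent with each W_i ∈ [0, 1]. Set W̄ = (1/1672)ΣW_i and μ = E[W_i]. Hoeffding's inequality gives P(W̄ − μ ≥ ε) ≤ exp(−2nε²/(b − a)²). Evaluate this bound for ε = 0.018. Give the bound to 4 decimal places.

Exponent: 2nε²/(b − a)² = 2·1672·0.018² / 1² = 1.08346.
Bound = exp(−1.08346) = 0.33842.

0.3384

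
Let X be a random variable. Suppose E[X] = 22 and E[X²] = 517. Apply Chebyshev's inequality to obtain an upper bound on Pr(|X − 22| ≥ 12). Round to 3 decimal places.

0.229

Var(X) = E[X²] − (E[X])² = 517 − 484 = 33.
Chebyshev's inequality: Pr(|X − μ| ≥ t) ≤ Var(X)/t² = 33/144 = 0.2292.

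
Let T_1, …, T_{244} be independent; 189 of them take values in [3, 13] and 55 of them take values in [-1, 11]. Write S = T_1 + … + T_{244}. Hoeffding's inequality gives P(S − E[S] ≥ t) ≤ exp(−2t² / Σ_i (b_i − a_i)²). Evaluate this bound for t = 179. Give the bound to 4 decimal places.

Σ(b_i − a_i)² = 189·10² + 55·12² = 26820.
Exponent = 2·179² / 26820 = 2.38934.
Bound = exp(−2.38934) = 0.09169.

0.0917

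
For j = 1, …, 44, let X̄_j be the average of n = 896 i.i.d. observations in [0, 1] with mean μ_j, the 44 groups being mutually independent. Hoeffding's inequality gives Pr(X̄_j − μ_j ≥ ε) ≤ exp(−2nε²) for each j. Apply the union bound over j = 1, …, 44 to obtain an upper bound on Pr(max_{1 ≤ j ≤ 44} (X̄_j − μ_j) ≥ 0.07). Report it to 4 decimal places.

Per-experiment Hoeffding bound: exp(−2·896·0.07²) = exp(−8.78080) = 0.00015366.
Union bound over 44 events: 44·0.00015366 = 0.00676.

0.0068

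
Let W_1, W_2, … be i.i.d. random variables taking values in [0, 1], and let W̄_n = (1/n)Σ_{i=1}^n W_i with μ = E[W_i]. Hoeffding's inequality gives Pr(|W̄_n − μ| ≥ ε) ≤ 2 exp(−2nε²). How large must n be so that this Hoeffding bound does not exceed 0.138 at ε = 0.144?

65

Require 2·exp(−2nε²) ≤ 0.138, i.e. 2nε² ≥ ln(2/0.138) = 2.673649.
So n ≥ 2.673649 / (2·0.144²) = 64.469.
The smallest integer n is 65.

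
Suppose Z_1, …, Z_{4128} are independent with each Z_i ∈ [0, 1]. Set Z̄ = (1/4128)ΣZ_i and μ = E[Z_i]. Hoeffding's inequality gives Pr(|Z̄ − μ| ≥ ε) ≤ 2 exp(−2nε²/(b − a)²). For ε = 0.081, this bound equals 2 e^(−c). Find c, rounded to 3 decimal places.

c = 2nε²/(b − a)² = 2·4128·0.081² / 1² = 54.1676.

54.168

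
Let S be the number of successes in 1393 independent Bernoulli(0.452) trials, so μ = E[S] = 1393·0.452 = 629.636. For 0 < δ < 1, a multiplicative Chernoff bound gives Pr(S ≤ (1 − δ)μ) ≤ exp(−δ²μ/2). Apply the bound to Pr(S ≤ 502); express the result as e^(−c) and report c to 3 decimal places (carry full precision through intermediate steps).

12.937

Write 502 = (1 − δ)μ, so δ = 1 − 502/629.636 = 0.2027139…
Then the exponent is δ²μ/2 = (μ − 502)²/(2μ) = 12.936799.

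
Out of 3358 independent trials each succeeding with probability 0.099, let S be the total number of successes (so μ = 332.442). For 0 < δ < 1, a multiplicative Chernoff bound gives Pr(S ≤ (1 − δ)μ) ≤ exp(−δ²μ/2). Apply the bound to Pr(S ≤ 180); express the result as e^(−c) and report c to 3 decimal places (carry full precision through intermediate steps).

34.951

Write 180 = (1 − δ)μ, so δ = 1 − 180/332.442 = 0.4585522…
Then the exponent is δ²μ/2 = (μ − 180)²/(2μ) = 34.951305.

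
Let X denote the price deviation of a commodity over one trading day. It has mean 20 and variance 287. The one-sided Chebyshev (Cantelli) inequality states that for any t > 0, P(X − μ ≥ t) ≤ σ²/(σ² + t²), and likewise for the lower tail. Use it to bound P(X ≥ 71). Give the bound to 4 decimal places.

Here σ² = 287 and t = 51, so σ² + t² = 2888.
Cantelli's bound: 287/2888 = 0.0994.

0.0994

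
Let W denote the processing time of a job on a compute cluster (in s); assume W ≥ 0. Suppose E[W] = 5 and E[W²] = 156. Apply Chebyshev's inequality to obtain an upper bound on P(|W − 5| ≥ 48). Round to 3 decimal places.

Var(W) = E[W²] − (E[W])² = 156 − 25 = 131.
Chebyshev's inequality: P(|W − μ| ≥ t) ≤ Var(W)/t² = 131/2304 = 0.0569.

0.057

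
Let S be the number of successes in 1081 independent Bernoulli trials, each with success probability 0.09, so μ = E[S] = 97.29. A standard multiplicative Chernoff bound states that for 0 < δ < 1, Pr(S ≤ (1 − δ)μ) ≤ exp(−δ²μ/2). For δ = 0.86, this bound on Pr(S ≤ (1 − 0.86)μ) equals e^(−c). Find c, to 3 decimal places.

35.978

c = δ²μ/2 = 0.86²·97.29/2 = 35.9778.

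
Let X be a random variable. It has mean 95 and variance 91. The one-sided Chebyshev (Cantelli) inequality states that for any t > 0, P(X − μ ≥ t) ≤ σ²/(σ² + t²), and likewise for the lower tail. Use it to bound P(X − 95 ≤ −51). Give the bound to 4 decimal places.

Here σ² = 91 and t = 51, so σ² + t² = 2692.
Cantelli's bound: 91/2692 = 0.0338.

0.0338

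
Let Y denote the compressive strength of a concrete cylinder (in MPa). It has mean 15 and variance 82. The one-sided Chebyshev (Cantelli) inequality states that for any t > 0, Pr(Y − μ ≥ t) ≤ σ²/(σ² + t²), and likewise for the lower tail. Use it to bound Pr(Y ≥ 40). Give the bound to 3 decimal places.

0.116

Here σ² = 82 and t = 25, so σ² + t² = 707.
Cantelli's bound: 82/707 = 0.1160.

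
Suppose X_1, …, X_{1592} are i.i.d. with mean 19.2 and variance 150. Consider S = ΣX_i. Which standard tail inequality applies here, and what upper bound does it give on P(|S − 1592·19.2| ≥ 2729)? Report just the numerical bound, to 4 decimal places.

0.0321

With mean and variance of each term known, Chebyshev's inequality bounds the deviation of the sum (or sample mean).
Var(S) = n·Var(X_i) = 1592·150 = 238800.
Chebyshev: P(|S − 1592·19.2| ≥ 2729) ≤ Var(S)/2729² = 238800/7447441 = 0.0321.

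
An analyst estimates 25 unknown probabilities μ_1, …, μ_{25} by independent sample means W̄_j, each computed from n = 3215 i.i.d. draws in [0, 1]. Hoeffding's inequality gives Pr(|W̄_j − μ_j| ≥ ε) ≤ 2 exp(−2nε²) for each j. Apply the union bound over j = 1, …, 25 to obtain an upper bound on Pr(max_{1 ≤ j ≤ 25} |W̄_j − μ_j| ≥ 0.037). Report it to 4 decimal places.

Per-experiment Hoeffding bound: 2·exp(−2·3215·0.037²) = 2·exp(−8.80267) = 0.00030066.
Union bound over 25 events: 25·0.00030066 = 0.00752.

0.0075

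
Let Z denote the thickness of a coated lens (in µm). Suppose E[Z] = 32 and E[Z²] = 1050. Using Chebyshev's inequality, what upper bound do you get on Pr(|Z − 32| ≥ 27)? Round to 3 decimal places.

0.036

Var(Z) = E[Z²] − (E[Z])² = 1050 − 1024 = 26.
Chebyshev's inequality: Pr(|Z − μ| ≥ t) ≤ Var(Z)/t² = 26/729 = 0.0357.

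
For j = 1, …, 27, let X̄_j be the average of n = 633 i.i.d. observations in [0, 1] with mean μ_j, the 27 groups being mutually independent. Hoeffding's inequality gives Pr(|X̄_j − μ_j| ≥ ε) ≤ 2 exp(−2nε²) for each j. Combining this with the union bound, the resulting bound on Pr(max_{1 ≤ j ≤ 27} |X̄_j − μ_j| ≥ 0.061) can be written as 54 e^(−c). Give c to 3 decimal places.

4.711

Union bound over the 27 events: Pr(max_{1 ≤ j ≤ 27} |X̄_j − μ_j| ≥ 0.061) ≤ 27·2·exp(−2nε²) = 54 exp(−2·633·0.061²).
So c = 2·633·0.061² = 4.7108.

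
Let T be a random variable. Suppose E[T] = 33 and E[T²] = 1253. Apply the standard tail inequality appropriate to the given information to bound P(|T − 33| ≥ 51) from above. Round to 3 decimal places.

0.063

The first two moments determine the variance, so Chebyshev's inequality is the sharpest standard bound available.
Var(T) = E[T²] − (E[T])² = 1253 − 1089 = 164.
Chebyshev's inequality: P(|T − μ| ≥ t) ≤ Var(T)/t² = 164/2601 = 0.0631.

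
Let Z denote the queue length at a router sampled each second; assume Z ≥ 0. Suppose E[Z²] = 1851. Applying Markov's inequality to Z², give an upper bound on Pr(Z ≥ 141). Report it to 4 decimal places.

0.0931

Since Z ≥ 0, the event {Z ≥ 141} is the same as {Z² ≥ 19881}.
Markov's inequality applied to Z² gives Pr(Z² ≥ 19881) ≤ E[Z²]/19881 = 1851/19881 = 0.0931.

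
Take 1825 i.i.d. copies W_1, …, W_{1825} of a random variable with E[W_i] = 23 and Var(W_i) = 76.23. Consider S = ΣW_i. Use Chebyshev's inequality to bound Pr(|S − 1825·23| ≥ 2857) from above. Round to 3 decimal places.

0.017

Var(S) = n·Var(W_i) = 1825·76.23 = 139119.75.
Chebyshev: Pr(|S − 1825·23| ≥ 2857) ≤ Var(S)/2857² = 139119.75/8162449 = 0.0170.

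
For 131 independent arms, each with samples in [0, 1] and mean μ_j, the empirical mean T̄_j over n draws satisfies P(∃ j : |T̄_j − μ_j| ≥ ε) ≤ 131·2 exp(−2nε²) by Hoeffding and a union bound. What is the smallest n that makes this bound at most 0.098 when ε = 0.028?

5033

Need 2·131·exp(−2nε²) ≤ 0.098, i.e. exp(−2nε²) ≤ 0.098/262.
So 2nε² ≥ ln(262/0.098) = 7.891132.
Hence n ≥ 7.891132/(2·0.028²) = 5032.610.
The smallest integer n is 5033.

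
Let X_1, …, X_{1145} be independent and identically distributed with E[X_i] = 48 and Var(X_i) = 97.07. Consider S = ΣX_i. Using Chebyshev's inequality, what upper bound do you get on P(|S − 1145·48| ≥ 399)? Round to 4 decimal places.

Var(S) = n·Var(X_i) = 1145·97.07 = 111145.15.
Chebyshev: P(|S − 1145·48| ≥ 399) ≤ Var(S)/399² = 111145.15/159201 = 0.6981.

0.6981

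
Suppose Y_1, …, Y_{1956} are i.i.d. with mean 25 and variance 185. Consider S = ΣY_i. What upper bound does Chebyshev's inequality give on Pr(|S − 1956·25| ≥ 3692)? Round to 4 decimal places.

0.0265

Var(S) = n·Var(Y_i) = 1956·185 = 361860.
Chebyshev: Pr(|S − 1956·25| ≥ 3692) ≤ Var(S)/3692² = 361860/13630864 = 0.0265.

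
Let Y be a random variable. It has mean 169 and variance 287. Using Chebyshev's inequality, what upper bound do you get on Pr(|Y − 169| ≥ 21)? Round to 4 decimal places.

Chebyshev: Pr(|Y − μ| ≥ t) ≤ Var(Y)/t².
Bound = 287 / 441 = 0.6508.

0.6508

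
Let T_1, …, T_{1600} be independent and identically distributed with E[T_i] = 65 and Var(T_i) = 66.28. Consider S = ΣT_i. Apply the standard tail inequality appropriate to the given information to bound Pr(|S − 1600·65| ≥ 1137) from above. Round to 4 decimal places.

0.0820

With mean and variance of each term known, Chebyshev's inequality bounds the deviation of the sum (or sample mean).
Var(S) = n·Var(T_i) = 1600·66.28 = 106048.
Chebyshev: Pr(|S − 1600·65| ≥ 1137) ≤ Var(S)/1137² = 106048/1292769 = 0.0820.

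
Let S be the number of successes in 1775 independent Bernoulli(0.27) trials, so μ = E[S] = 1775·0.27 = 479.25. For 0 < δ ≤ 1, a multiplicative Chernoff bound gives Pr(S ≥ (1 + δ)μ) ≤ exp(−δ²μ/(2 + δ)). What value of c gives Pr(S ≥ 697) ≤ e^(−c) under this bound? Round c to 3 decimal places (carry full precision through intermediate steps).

40.310

Write 697 = (1 + δ)μ, so δ = 697/479.25 − 1 = 0.4543558…
Then the exponent is δ²μ/(2 + δ) = (697 − μ)² / (μ·(2 + δ)) = 40.310361.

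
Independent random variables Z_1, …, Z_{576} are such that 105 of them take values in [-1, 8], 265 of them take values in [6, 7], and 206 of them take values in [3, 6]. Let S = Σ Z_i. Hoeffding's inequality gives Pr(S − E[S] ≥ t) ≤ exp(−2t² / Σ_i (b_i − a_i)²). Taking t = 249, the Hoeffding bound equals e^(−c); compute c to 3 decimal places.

Σ(b_i − a_i)² = 105·9² + 265·1² + 206·3² = 10624.
c = 2t² / 10624 = 2·249² / 10624 = 11.6719.

11.672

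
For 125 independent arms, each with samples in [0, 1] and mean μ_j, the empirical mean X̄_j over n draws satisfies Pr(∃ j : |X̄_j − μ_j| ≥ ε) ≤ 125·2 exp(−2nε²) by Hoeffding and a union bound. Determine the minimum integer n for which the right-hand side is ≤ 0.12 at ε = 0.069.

803

Need 2·125·exp(−2nε²) ≤ 0.12, i.e. exp(−2nε²) ≤ 0.12/250.
So 2nε² ≥ ln(250/0.12) = 7.641724.
Hence n ≥ 7.641724/(2·0.069²) = 802.534.
The smallest integer n is 803.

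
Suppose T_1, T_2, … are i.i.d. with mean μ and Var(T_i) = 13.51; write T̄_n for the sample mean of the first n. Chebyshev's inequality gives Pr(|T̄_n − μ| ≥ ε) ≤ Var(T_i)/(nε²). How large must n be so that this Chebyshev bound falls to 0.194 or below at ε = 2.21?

Require 13.51/(n·2.21²) ≤ 0.194, i.e. n ≥ 13.51/(0.194·2.21²) = 14.258.
The smallest integer n is 15.

15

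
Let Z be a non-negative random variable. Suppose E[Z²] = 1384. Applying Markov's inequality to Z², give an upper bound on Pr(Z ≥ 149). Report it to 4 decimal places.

Since Z ≥ 0, the event {Z ≥ 149} is the same as {Z² ≥ 22201}.
Markov's inequality applied to Z² gives Pr(Z² ≥ 22201) ≤ E[Z²]/22201 = 1384/22201 = 0.0623.

0.0623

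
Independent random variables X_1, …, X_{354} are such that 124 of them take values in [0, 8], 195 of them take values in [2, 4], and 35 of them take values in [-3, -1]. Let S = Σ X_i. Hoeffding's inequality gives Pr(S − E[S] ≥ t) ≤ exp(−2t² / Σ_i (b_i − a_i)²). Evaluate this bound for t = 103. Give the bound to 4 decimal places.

Σ(b_i − a_i)² = 124·8² + 195·2² + 35·2² = 8856.
Exponent = 2·103² / 8856 = 2.39589.
Bound = exp(−2.39589) = 0.09109.

0.0911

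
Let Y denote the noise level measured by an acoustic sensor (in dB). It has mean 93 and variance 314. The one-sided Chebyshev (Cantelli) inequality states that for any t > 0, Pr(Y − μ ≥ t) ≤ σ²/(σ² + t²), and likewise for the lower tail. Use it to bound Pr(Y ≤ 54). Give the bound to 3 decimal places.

Here σ² = 314 and t = 39, so σ² + t² = 1835.
Cantelli's bound: 314/1835 = 0.1711.

0.171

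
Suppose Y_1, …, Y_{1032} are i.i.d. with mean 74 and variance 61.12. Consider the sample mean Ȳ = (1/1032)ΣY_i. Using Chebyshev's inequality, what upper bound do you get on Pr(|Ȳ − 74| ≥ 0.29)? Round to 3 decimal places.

0.704

Var(Ȳ) = Var(Y_i)/n = 61.12/1032 = 0.059225.
Chebyshev: Pr(|Ȳ − 74| ≥ 0.29) ≤ Var(Ȳ)/(0.29)² = 61.12/(1032·0.29²) = 0.7042.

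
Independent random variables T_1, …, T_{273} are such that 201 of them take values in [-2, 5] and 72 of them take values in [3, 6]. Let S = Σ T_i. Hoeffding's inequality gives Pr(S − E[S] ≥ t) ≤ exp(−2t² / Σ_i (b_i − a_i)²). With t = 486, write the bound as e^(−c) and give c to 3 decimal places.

45.003

Σ(b_i − a_i)² = 201·7² + 72·3² = 10497.
c = 2t² / 10497 = 2·486² / 10497 = 45.0026.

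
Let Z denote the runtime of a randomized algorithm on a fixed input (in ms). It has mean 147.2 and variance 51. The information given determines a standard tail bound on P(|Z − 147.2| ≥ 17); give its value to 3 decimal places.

Mean and variance are known, so Chebyshev's inequality applies.
Chebyshev: P(|Z − μ| ≥ t) ≤ Var(Z)/t².
Bound = 51 / 289 = 0.1765.

0.176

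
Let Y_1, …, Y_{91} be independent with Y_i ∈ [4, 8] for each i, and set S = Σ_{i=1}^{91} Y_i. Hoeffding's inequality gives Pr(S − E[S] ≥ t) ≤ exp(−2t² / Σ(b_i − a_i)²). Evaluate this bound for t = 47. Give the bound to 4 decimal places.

0.0481

Σ(b_i − a_i)² = 91·(4)² = 1456.
Exponent = 2·47²/1456 = 3.0343.
Bound = exp(−3.0343) = 0.04811.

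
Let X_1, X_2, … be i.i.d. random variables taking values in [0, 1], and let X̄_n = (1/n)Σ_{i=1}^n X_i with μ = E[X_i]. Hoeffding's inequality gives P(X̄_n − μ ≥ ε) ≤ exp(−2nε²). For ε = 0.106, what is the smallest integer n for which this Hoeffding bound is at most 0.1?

103

Require exp(−2nε²) ≤ 0.1, i.e. 2nε² ≥ ln(1/0.1) = 2.302585.
So n ≥ 2.302585 / (2·0.106²) = 102.465.
The smallest integer n is 103.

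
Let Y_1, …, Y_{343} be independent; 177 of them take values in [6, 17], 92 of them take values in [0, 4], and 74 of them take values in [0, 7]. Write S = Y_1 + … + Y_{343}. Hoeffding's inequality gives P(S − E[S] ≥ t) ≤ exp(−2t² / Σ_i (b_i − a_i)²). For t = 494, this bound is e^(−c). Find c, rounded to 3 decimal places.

Σ(b_i − a_i)² = 177·11² + 92·4² + 74·7² = 26515.
c = 2t² / 26515 = 2·494² / 26515 = 18.4074.

18.407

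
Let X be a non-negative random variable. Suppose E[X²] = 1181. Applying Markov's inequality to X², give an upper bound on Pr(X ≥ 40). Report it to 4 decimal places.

0.7381

Since X ≥ 0, the event {X ≥ 40} is the same as {X² ≥ 1600}.
Markov's inequality applied to X² gives Pr(X² ≥ 1600) ≤ E[X²]/1600 = 1181/1600 = 0.7381.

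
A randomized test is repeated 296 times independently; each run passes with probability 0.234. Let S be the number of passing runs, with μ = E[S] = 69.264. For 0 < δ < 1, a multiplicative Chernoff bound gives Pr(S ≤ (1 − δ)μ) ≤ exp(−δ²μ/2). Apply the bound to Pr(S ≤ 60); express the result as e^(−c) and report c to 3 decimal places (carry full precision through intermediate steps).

0.620

Write 60 = (1 − δ)μ, so δ = 1 − 60/69.264 = 0.1337491…
Then the exponent is δ²μ/2 = (μ − 60)²/(2μ) = 0.619526.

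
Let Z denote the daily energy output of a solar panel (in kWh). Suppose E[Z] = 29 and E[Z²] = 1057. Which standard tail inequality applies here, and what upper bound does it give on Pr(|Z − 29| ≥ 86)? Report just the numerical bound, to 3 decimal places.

0.029

The first two moments determine the variance, so Chebyshev's inequality is the sharpest standard bound available.
Var(Z) = E[Z²] − (E[Z])² = 1057 − 841 = 216.
Chebyshev's inequality: Pr(|Z − μ| ≥ t) ≤ Var(Z)/t² = 216/7396 = 0.0292.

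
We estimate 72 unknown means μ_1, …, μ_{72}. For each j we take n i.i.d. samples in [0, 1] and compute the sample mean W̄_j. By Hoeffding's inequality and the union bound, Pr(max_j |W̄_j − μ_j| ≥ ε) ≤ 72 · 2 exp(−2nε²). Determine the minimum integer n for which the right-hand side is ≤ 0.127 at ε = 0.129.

212

Need 2·72·exp(−2nε²) ≤ 0.127, i.e. exp(−2nε²) ≤ 0.127/144.
So 2nε² ≥ ln(144/0.127) = 7.033381.
Hence n ≥ 7.033381/(2·0.129²) = 211.327.
The smallest integer n is 212.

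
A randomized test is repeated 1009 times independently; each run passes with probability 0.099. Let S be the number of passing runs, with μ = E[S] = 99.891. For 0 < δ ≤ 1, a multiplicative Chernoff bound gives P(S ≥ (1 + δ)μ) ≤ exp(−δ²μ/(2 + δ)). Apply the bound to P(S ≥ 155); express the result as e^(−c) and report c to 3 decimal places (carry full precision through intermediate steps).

11.915

Write 155 = (1 + δ)μ, so δ = 155/99.891 − 1 = 0.5516913…
Then the exponent is δ²μ/(2 + δ) = (155 − μ)² / (μ·(2 + δ)) = 11.914904.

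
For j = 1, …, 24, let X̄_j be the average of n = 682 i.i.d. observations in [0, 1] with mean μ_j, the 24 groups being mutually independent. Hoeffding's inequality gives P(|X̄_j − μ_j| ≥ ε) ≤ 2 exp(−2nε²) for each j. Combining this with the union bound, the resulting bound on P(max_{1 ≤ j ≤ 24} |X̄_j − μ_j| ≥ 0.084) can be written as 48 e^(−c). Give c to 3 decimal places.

9.624

Union bound over the 24 events: P(max_{1 ≤ j ≤ 24} |X̄_j − μ_j| ≥ 0.084) ≤ 24·2·exp(−2nε²) = 48 exp(−2·682·0.084²).
So c = 2·682·0.084² = 9.6244.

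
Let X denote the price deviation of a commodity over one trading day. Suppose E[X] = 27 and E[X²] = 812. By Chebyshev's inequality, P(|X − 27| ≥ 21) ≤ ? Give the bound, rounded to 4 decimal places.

Var(X) = E[X²] − (E[X])² = 812 − 729 = 83.
Chebyshev's inequality: P(|X − μ| ≥ t) ≤ Var(X)/t² = 83/441 = 0.1882.

0.1882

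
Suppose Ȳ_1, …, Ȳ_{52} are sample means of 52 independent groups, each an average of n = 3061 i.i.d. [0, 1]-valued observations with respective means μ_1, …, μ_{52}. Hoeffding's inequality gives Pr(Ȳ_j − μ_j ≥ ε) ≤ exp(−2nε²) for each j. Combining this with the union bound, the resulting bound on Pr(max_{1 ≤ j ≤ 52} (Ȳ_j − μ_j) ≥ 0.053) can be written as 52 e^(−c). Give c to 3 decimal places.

Union bound over the 52 events: Pr(max_{1 ≤ j ≤ 52} (Ȳ_j − μ_j) ≥ 0.053) ≤ 52·exp(−2nε²) = 52 exp(−2·3061·0.053²).
So c = 2·3061·0.053² = 17.1967.

17.197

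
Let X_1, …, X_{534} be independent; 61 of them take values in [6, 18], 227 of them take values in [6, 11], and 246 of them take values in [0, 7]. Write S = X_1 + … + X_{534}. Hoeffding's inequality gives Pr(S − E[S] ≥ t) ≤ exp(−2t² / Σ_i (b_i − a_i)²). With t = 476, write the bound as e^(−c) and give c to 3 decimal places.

17.092

Σ(b_i − a_i)² = 61·12² + 227·5² + 246·7² = 26513.
c = 2t² / 26513 = 2·476² / 26513 = 17.0917.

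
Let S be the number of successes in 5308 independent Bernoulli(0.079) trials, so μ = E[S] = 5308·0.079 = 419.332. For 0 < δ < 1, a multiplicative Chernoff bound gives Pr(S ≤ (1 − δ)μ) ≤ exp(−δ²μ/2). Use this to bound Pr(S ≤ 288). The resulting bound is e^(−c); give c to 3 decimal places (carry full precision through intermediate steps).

20.566

Write 288 = (1 − δ)μ, so δ = 1 − 288/419.332 = 0.3131934…
Then the exponent is δ²μ/2 = (μ − 288)²/(2μ) = 20.566155.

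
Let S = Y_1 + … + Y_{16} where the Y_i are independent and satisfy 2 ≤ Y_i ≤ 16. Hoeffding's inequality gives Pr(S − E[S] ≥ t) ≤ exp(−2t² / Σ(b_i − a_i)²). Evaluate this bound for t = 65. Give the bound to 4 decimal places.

Σ(b_i − a_i)² = 16·(14)² = 3136.
Exponent = 2·65²/3136 = 2.6945.
Bound = exp(−2.6945) = 0.06758.

0.0676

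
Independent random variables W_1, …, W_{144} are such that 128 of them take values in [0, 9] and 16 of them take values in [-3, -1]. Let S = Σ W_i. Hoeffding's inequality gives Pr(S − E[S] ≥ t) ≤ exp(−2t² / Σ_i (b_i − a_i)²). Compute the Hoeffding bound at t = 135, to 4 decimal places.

0.0304

Σ(b_i − a_i)² = 128·9² + 16·2² = 10432.
Exponent = 2·135² / 10432 = 3.49406.
Bound = exp(−3.49406) = 0.03038.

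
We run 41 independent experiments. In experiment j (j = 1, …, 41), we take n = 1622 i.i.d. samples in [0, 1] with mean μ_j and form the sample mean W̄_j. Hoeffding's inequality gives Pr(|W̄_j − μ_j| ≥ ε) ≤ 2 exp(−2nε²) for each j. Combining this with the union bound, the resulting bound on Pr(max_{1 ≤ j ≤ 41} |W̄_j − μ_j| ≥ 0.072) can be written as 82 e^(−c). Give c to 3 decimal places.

16.817

Union bound over the 41 events: Pr(max_{1 ≤ j ≤ 41} |W̄_j − μ_j| ≥ 0.072) ≤ 41·2·exp(−2nε²) = 82 exp(−2·1622·0.072²).
So c = 2·1622·0.072² = 16.8169.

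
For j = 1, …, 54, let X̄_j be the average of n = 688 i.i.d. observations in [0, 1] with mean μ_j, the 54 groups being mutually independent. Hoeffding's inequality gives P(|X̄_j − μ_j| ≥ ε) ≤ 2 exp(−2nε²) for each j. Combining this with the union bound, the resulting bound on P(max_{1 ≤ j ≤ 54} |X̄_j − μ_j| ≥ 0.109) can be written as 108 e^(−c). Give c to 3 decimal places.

Union bound over the 54 events: P(max_{1 ≤ j ≤ 54} |X̄_j − μ_j| ≥ 0.109) ≤ 54·2·exp(−2nε²) = 108 exp(−2·688·0.109²).
So c = 2·688·0.109² = 16.3483.

16.348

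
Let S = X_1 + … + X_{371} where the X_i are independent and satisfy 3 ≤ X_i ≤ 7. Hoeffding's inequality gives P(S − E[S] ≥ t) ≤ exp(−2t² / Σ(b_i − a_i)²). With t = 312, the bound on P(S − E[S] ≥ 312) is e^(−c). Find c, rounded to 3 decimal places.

32.798

Σ(b_i − a_i)² = 371·(4)² = 5936.
c = 2t²/5936 = 2·312²/5936 = 32.7978.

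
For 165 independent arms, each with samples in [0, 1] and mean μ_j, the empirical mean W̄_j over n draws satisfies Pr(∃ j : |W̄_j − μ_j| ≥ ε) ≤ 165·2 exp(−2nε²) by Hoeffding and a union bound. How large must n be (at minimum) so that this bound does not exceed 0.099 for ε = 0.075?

Need 2·165·exp(−2nε²) ≤ 0.099, i.e. exp(−2nε²) ≤ 0.099/330.
So 2nε² ≥ ln(330/0.099) = 8.111728.
Hence n ≥ 8.111728/(2·0.075²) = 721.042.
The smallest integer n is 722.

722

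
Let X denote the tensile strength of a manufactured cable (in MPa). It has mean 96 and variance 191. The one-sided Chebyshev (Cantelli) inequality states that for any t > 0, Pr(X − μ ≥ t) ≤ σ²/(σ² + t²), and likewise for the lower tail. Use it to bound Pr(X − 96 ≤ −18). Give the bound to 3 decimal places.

0.371

Here σ² = 191 and t = 18, so σ² + t² = 515.
Cantelli's bound: 191/515 = 0.3709.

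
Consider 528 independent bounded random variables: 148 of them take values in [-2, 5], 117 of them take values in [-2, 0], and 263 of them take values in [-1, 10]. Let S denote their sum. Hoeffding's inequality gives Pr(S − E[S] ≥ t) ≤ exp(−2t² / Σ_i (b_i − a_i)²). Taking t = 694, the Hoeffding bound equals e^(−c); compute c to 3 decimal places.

Σ(b_i − a_i)² = 148·7² + 117·2² + 263·11² = 39543.
c = 2t² / 39543 = 2·694² / 39543 = 24.3601.

24.360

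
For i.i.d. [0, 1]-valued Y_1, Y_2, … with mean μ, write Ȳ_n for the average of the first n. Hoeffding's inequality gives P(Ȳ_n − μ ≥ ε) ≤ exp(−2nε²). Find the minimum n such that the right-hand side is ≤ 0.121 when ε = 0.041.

629

Require exp(−2nε²) ≤ 0.121, i.e. 2nε² ≥ ln(1/0.121) = 2.111965.
So n ≥ 2.111965 / (2·0.041²) = 628.187.
The smallest integer n is 629.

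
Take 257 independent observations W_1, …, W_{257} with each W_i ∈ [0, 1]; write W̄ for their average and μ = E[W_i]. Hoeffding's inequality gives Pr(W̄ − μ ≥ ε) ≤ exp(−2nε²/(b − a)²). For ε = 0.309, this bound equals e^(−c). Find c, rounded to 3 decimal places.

49.077

c = 2nε²/(b − a)² = 2·257·0.309² / 1² = 49.0772.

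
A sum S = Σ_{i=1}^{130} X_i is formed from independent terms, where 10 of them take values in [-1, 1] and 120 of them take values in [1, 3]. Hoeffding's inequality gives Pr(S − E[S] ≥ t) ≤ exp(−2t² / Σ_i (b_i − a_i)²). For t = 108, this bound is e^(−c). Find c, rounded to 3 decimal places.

44.862

Σ(b_i − a_i)² = 10·2² + 120·2² = 520.
c = 2t² / 520 = 2·108² / 520 = 44.8615.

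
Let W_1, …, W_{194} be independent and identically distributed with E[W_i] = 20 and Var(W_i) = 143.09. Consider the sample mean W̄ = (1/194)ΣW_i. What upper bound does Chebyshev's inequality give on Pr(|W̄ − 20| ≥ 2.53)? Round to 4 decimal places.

Var(W̄) = Var(W_i)/n = 143.09/194 = 0.73758.
Chebyshev: Pr(|W̄ − 20| ≥ 2.53) ≤ Var(W̄)/(2.53)² = 143.09/(194·2.53²) = 0.1152.

0.1152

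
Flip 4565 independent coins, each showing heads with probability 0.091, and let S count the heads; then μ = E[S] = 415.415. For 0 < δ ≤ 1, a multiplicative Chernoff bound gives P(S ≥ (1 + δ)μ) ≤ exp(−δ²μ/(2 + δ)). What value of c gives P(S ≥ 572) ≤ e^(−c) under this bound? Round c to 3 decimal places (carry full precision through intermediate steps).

Write 572 = (1 + δ)μ, so δ = 572/415.415 − 1 = 0.3769363…
Then the exponent is δ²μ/(2 + δ) = (572 − μ)² / (μ·(2 + δ)) = 24.831365.

24.831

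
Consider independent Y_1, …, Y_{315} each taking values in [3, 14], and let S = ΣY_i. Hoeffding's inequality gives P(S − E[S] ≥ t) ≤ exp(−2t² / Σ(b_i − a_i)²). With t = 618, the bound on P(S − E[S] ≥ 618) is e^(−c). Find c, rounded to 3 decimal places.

Σ(b_i − a_i)² = 315·(11)² = 38115.
c = 2t²/38115 = 2·618²/38115 = 20.0406.

20.041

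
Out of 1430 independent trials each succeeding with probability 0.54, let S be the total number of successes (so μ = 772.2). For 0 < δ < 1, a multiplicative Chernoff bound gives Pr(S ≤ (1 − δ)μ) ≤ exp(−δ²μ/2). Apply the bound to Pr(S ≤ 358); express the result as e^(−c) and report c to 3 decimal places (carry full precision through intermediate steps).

111.086

Write 358 = (1 − δ)μ, so δ = 1 − 358/772.2 = 0.5363895…
Then the exponent is δ²μ/2 = (μ − 358)²/(2μ) = 111.086273.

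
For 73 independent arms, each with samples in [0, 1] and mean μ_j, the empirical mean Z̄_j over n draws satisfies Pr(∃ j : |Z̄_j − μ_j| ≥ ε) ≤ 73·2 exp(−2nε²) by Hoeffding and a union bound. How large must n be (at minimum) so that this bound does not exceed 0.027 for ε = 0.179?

135

Need 2·73·exp(−2nε²) ≤ 0.027, i.e. exp(−2nε²) ≤ 0.027/146.
So 2nε² ≥ ln(146/0.027) = 8.595525.
Hence n ≥ 8.595525/(2·0.179²) = 134.133.
The smallest integer n is 135.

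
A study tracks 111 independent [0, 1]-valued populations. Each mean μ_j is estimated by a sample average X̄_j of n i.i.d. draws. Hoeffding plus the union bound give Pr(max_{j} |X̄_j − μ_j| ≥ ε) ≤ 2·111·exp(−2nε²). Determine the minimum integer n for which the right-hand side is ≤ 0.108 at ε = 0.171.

Need 2·111·exp(−2nε²) ≤ 0.108, i.e. exp(−2nε²) ≤ 0.108/222.
So 2nε² ≥ ln(222/0.108) = 7.628301.
Hence n ≥ 7.628301/(2·0.171²) = 130.438.
The smallest integer n is 131.

131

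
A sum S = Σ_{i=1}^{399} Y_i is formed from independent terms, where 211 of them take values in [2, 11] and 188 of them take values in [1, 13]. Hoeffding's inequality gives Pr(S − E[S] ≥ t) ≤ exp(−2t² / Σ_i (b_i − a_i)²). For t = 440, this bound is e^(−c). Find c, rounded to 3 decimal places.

Σ(b_i − a_i)² = 211·9² + 188·12² = 44163.
c = 2t² / 44163 = 2·440² / 44163 = 8.7675.

8.768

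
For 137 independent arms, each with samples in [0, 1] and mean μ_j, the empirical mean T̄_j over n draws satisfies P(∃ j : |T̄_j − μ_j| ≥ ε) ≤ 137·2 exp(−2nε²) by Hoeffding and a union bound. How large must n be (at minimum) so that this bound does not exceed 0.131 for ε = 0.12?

Need 2·137·exp(−2nε²) ≤ 0.131, i.e. exp(−2nε²) ≤ 0.131/274.
So 2nε² ≥ ln(274/0.131) = 7.645686.
Hence n ≥ 7.645686/(2·0.12²) = 265.475.
The smallest integer n is 266.

266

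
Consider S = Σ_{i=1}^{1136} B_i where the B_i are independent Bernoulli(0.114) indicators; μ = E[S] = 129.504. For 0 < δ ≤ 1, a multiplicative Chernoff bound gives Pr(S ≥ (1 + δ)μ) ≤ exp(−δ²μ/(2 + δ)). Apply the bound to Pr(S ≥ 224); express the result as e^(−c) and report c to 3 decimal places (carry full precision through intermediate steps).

25.260

Write 224 = (1 + δ)μ, so δ = 224/129.504 − 1 = 0.7296763…
Then the exponent is δ²μ/(2 + δ) = (224 − μ)² / (μ·(2 + δ)) = 25.259952.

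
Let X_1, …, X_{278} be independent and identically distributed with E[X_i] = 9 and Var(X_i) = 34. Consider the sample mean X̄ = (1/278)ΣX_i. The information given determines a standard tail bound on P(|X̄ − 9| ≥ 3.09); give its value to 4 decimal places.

With mean and variance of each term known, Chebyshev's inequality bounds the deviation of the sum (or sample mean).
Var(X̄) = Var(X_i)/n = 34/278 = 0.1223.
Chebyshev: P(|X̄ − 9| ≥ 3.09) ≤ Var(X̄)/(3.09)² = 34/(278·3.09²) = 0.0128.

0.0128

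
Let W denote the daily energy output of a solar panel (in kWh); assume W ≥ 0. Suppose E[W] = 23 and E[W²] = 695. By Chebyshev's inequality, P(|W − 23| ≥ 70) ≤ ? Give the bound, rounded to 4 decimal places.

Var(W) = E[W²] − (E[W])² = 695 − 529 = 166.
Chebyshev's inequality: P(|W − μ| ≥ t) ≤ Var(W)/t² = 166/4900 = 0.0339.

0.0339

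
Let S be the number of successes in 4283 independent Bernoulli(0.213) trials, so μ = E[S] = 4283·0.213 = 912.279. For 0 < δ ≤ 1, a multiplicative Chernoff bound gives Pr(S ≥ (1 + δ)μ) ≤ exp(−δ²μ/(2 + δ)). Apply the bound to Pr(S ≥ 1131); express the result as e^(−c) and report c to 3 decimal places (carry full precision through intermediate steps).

Write 1131 = (1 + δ)μ, so δ = 1131/912.279 − 1 = 0.2397523…
Then the exponent is δ²μ/(2 + δ) = (1131 − μ)² / (μ·(2 + δ)) = 23.412797.

23.413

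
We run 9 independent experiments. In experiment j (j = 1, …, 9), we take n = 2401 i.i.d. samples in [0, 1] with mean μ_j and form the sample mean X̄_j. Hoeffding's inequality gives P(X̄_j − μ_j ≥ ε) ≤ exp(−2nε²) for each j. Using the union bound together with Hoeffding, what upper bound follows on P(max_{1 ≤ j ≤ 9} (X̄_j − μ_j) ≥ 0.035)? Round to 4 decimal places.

Per-experiment Hoeffding bound: exp(−2·2401·0.035²) = exp(−5.88245) = 0.0027879.
Union bound over 9 events: 9·0.0027879 = 0.02509.

0.0251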